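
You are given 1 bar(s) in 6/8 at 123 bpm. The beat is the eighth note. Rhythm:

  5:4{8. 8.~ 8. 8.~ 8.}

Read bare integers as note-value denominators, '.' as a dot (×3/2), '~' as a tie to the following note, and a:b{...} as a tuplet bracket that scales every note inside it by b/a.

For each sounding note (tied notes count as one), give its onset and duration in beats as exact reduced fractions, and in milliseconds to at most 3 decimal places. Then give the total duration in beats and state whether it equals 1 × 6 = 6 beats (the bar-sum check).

1) 0.0ms=0b +585.366ms=6/5b
2) 585.366ms=6/5b +1170.732ms=12/5b
3) 1756.098ms=18/5b +1170.732ms=12/5b
Σ=6b of 6 (123bpm 6/8) — PASS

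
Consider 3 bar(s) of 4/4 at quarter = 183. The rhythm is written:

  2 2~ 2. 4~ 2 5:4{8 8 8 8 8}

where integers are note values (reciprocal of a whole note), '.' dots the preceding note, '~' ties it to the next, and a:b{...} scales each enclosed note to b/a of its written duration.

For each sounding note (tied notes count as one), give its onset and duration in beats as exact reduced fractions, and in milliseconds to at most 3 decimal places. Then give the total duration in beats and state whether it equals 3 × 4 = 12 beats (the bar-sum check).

1) 0.0ms=0b +655.738ms=2b
2) 655.738ms=2b +1639.344ms=5b
3) 2295.082ms=7b +983.607ms=3b
4) 3278.689ms=10b +131.148ms=2/5b
5) 3409.836ms=52/5b +131.148ms=2/5b
6) 3540.984ms=54/5b +131.148ms=2/5b
7) 3672.131ms=56/5b +131.148ms=2/5b
8) 3803.279ms=58/5b +131.148ms=2/5b
Σ=12b of 12 (183bpm 4/4) — PASS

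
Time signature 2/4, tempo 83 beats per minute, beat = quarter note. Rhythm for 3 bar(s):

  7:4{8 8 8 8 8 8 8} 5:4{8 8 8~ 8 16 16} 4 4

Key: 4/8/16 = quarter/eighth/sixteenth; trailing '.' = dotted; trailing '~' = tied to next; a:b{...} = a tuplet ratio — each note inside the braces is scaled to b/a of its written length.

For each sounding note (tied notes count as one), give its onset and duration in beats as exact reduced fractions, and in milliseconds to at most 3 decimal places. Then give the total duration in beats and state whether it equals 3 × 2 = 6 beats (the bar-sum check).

1) 0.0ms=0b +206.54ms=2/7b
2) 206.54ms=2/7b +206.54ms=2/7b
3) 413.081ms=4/7b +206.54ms=2/7b
4) 619.621ms=6/7b +206.54ms=2/7b
5) 826.162ms=8/7b +206.54ms=2/7b
6) 1032.702ms=10/7b +206.54ms=2/7b
7) 1239.243ms=12/7b +206.54ms=2/7b
8) 1445.783ms=2b +289.157ms=2/5b
9) 1734.94ms=12/5b +289.157ms=2/5b
10) 2024.096ms=14/5b +578.313ms=4/5b
11) 2602.41ms=18/5b +144.578ms=1/5b
12) 2746.988ms=19/5b +144.578ms=1/5b
13) 2891.566ms=4b +722.892ms=1b
14) 3614.458ms=5b +722.892ms=1b
Σ=6b of 6 (83bpm 2/4) — PASS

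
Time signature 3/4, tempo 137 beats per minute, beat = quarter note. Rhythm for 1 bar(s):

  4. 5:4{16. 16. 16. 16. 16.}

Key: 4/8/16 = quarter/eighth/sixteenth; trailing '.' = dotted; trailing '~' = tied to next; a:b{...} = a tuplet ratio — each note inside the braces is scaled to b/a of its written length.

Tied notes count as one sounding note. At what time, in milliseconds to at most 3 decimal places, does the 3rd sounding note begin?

1. 0.0ms @ 0 + 656.934ms (3/2)
2. 656.934ms @ 3/2 + 131.387ms (3/10)
3. 788.321ms @ 9/5 + 131.387ms (3/10)
4. 919.708ms @ 21/10 + 131.387ms (3/10)
5. 1051.095ms @ 12/5 + 131.387ms (3/10)
6. 1182.482ms @ 27/10 + 131.387ms (3/10)

note 3 onset = 9/5b = 788.321ms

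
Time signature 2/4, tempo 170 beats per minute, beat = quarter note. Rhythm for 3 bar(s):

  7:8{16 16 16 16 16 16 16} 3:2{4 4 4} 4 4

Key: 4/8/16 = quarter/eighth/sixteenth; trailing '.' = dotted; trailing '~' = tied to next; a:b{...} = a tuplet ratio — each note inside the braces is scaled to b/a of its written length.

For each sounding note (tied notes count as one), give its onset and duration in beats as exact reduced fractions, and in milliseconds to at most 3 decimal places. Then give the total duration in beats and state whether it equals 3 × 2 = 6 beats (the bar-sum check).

1) 0.0ms=0b +100.84ms=2/7b
2) 100.84ms=2/7b +100.84ms=2/7b
3) 201.681ms=4/7b +100.84ms=2/7b
4) 302.521ms=6/7b +100.84ms=2/7b
5) 403.361ms=8/7b +100.84ms=2/7b
6) 504.202ms=10/7b +100.84ms=2/7b
7) 605.042ms=12/7b +100.84ms=2/7b
8) 705.882ms=2b +235.294ms=2/3b
9) 941.176ms=8/3b +235.294ms=2/3b
10) 1176.471ms=10/3b +235.294ms=2/3b
11) 1411.765ms=4b +352.941ms=1b
12) 1764.706ms=5b +352.941ms=1b
Σ=6b of 6 (170bpm 2/4) — PASS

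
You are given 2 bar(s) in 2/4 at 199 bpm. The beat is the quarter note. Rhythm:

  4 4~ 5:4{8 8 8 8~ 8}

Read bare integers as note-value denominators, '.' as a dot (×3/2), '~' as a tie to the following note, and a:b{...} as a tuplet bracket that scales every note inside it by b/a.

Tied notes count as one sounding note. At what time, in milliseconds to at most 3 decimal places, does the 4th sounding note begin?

note 4 onset = 14/5b = 844.221ms

1. 0.0ms @ 0 + 301.508ms (1)
2. 301.508ms @ 1 + 422.111ms (7/5)
3. 723.618ms @ 12/5 + 120.603ms (2/5)
4. 844.221ms @ 14/5 + 120.603ms (2/5)
5. 964.824ms @ 16/5 + 241.206ms (4/5)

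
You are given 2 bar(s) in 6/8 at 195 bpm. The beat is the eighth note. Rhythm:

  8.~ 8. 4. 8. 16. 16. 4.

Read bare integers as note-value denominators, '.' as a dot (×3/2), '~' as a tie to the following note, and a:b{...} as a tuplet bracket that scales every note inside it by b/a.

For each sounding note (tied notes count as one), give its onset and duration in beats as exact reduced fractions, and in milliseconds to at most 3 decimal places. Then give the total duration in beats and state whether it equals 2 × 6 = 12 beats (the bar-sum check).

1) 0.0ms=0b +923.077ms=3b
2) 923.077ms=3b +923.077ms=3b
3) 1846.154ms=6b +461.538ms=3/2b
4) 2307.692ms=15/2b +230.769ms=3/4b
5) 2538.462ms=33/4b +230.769ms=3/4b
6) 2769.231ms=9b +923.077ms=3b
Σ=12b of 12 (195bpm 6/8) — PASS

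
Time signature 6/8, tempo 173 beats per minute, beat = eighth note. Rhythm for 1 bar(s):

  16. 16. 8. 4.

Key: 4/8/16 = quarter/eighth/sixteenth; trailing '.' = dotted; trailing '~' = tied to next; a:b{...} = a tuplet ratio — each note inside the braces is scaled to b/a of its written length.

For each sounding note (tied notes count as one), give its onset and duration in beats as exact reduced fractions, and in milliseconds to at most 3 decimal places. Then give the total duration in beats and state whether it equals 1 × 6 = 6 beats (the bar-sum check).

1) 0.0ms=0b +260.116ms=3/4b
2) 260.116ms=3/4b +260.116ms=3/4b
3) 520.231ms=3/2b +520.231ms=3/2b
4) 1040.462ms=3b +1040.462ms=3b
Σ=6b of 6 (173bpm 6/8) — PASS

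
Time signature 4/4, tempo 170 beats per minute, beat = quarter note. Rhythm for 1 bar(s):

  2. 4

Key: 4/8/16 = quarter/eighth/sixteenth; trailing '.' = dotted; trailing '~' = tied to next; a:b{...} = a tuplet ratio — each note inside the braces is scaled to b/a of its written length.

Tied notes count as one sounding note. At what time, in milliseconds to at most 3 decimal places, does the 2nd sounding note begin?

note 2 onset = 3b = 1058.824ms

1. 0.0ms @ 0 + 1058.824ms (3)
2. 1058.824ms @ 3 + 352.941ms (1)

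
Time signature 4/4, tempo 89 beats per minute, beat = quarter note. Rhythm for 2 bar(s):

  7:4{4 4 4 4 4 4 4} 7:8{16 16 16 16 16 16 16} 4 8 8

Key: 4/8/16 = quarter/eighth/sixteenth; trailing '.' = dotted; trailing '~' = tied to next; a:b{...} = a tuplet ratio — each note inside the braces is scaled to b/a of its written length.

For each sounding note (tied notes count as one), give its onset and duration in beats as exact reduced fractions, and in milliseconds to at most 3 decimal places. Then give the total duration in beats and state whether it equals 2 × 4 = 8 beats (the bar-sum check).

1) 0.0ms=0b +385.233ms=4/7b
2) 385.233ms=4/7b +385.233ms=4/7b
3) 770.465ms=8/7b +385.233ms=4/7b
4) 1155.698ms=12/7b +385.233ms=4/7b
5) 1540.931ms=16/7b +385.233ms=4/7b
6) 1926.164ms=20/7b +385.233ms=4/7b
7) 2311.396ms=24/7b +385.233ms=4/7b
8) 2696.629ms=4b +192.616ms=2/7b
9) 2889.246ms=30/7b +192.616ms=2/7b
10) 3081.862ms=32/7b +192.616ms=2/7b
11) 3274.478ms=34/7b +192.616ms=2/7b
12) 3467.095ms=36/7b +192.616ms=2/7b
13) 3659.711ms=38/7b +192.616ms=2/7b
14) 3852.327ms=40/7b +192.616ms=2/7b
15) 4044.944ms=6b +674.157ms=1b
16) 4719.101ms=7b +337.079ms=1/2b
17) 5056.18ms=15/2b +337.079ms=1/2b
Σ=8b of 8 (89bpm 4/4) — PASS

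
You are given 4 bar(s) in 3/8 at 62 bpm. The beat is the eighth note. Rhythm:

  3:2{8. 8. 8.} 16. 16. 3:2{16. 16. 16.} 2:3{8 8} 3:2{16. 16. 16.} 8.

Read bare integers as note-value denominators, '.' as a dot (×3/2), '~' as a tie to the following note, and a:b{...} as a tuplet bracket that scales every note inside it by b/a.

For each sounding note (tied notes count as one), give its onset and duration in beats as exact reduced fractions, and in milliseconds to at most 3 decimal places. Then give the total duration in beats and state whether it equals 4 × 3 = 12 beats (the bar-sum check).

1) 0.0ms=0b +967.742ms=1b
2) 967.742ms=1b +967.742ms=1b
3) 1935.484ms=2b +967.742ms=1b
4) 2903.226ms=3b +725.806ms=3/4b
5) 3629.032ms=15/4b +725.806ms=3/4b
6) 4354.839ms=9/2b +483.871ms=1/2b
7) 4838.71ms=5b +483.871ms=1/2b
8) 5322.581ms=11/2b +483.871ms=1/2b
9) 5806.452ms=6b +1451.613ms=3/2b
10) 7258.065ms=15/2b +1451.613ms=3/2b
11) 8709.677ms=9b +483.871ms=1/2b
12) 9193.548ms=19/2b +483.871ms=1/2b
13) 9677.419ms=10b +483.871ms=1/2b
14) 10161.29ms=21/2b +1451.613ms=3/2b
Σ=12b of 12 (62bpm 3/8) — PASS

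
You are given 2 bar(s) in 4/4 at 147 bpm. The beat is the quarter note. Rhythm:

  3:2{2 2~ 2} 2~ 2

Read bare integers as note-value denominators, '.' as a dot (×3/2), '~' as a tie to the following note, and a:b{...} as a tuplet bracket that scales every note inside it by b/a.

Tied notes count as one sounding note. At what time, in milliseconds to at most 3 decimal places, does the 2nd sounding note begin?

note 2 onset = 4/3b = 544.218ms

1. 0.0ms @ 0 + 544.218ms (4/3)
2. 544.218ms @ 4/3 + 1088.435ms (8/3)
3. 1632.653ms @ 4 + 1632.653ms (4)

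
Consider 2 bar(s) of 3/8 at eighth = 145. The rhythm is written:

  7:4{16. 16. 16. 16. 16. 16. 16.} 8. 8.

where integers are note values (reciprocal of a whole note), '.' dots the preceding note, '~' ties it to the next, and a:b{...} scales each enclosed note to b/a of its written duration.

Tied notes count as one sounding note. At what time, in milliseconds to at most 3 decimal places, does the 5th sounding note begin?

note 5 onset = 12/7b = 709.36ms

1. 0.0ms @ 0 + 177.34ms (3/7)
2. 177.34ms @ 3/7 + 177.34ms (3/7)
3. 354.68ms @ 6/7 + 177.34ms (3/7)
4. 532.02ms @ 9/7 + 177.34ms (3/7)
5. 709.36ms @ 12/7 + 177.34ms (3/7)
6. 886.7ms @ 15/7 + 177.34ms (3/7)
7. 1064.039ms @ 18/7 + 177.34ms (3/7)
8. 1241.379ms @ 3 + 620.69ms (3/2)
9. 1862.069ms @ 9/2 + 620.69ms (3/2)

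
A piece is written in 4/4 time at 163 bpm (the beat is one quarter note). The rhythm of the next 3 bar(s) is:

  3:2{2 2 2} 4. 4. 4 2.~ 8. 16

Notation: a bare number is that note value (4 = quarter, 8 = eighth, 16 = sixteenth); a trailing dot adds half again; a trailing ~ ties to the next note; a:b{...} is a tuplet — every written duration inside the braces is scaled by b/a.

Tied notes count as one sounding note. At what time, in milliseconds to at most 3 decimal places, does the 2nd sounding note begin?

note 2 onset = 4/3b = 490.798ms

1. 0.0ms @ 0 + 490.798ms (4/3)
2. 490.798ms @ 4/3 + 490.798ms (4/3)
3. 981.595ms @ 8/3 + 490.798ms (4/3)
4. 1472.393ms @ 4 + 552.147ms (3/2)
5. 2024.54ms @ 11/2 + 552.147ms (3/2)
6. 2576.687ms @ 7 + 368.098ms (1)
7. 2944.785ms @ 8 + 1380.368ms (15/4)
8. 4325.153ms @ 47/4 + 92.025ms (1/4)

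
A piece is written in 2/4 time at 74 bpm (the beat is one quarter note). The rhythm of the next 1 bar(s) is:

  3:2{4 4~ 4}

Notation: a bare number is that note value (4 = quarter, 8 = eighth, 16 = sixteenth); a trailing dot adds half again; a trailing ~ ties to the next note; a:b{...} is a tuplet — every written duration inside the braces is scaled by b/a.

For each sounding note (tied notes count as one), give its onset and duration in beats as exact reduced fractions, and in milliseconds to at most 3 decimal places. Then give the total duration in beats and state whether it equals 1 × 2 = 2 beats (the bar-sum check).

1) 0.0ms=0b +540.541ms=2/3b
2) 540.541ms=2/3b +1081.081ms=4/3b
Σ=2b of 2 (74bpm 2/4) — PASS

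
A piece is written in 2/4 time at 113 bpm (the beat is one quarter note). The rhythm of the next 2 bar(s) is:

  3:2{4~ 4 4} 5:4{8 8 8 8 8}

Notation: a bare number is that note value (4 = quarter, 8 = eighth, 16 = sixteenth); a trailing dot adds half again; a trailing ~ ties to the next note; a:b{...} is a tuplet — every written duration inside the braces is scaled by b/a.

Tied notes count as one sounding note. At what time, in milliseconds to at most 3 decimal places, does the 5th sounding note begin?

note 5 onset = 14/5b = 1486.726ms

1. 0.0ms @ 0 + 707.965ms (4/3)
2. 707.965ms @ 4/3 + 353.982ms (2/3)
3. 1061.947ms @ 2 + 212.389ms (2/5)
4. 1274.336ms @ 12/5 + 212.389ms (2/5)
5. 1486.726ms @ 14/5 + 212.389ms (2/5)
6. 1699.115ms @ 16/5 + 212.389ms (2/5)
7. 1911.504ms @ 18/5 + 212.389ms (2/5)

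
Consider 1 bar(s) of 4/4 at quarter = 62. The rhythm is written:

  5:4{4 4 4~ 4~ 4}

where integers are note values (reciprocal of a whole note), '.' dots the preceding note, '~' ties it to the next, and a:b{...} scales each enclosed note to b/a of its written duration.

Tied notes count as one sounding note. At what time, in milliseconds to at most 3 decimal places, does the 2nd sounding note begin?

note 2 onset = 4/5b = 774.194ms

1. 0.0ms @ 0 + 774.194ms (4/5)
2. 774.194ms @ 4/5 + 774.194ms (4/5)
3. 1548.387ms @ 8/5 + 2322.581ms (12/5)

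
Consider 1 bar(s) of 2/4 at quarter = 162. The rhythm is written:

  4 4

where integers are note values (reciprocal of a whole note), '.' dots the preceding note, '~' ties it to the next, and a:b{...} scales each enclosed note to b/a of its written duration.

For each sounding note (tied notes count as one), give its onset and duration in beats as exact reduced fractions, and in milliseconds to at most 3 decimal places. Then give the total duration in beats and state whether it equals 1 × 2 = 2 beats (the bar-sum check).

1) 0.0ms=0b +370.37ms=1b
2) 370.37ms=1b +370.37ms=1b
Σ=2b of 2 (162bpm 2/4) — PASS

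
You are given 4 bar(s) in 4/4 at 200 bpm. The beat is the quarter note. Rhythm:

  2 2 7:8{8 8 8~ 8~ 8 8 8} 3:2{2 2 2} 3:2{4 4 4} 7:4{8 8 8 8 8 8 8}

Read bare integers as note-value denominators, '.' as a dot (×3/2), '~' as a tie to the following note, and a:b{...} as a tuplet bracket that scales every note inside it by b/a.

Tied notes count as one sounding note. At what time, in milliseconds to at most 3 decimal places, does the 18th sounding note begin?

1. 0.0ms @ 0 + 600.0ms (2)
2. 600.0ms @ 2 + 600.0ms (2)
3. 1200.0ms @ 4 + 171.429ms (4/7)
4. 1371.429ms @ 32/7 + 171.429ms (4/7)
5. 1542.857ms @ 36/7 + 514.286ms (12/7)
6. 2057.143ms @ 48/7 + 171.429ms (4/7)
7. 2228.571ms @ 52/7 + 171.429ms (4/7)
8. 2400.0ms @ 8 + 400.0ms (4/3)
9. 2800.0ms @ 28/3 + 400.0ms (4/3)
10. 3200.0ms @ 32/3 + 400.0ms (4/3)
11. 3600.0ms @ 12 + 200.0ms (2/3)
12. 3800.0ms @ 38/3 + 200.0ms (2/3)
13. 4000.0ms @ 40/3 + 200.0ms (2/3)
14. 4200.0ms @ 14 + 85.714ms (2/7)
15. 4285.714ms @ 100/7 + 85.714ms (2/7)
16. 4371.429ms @ 102/7 + 85.714ms (2/7)
17. 4457.143ms @ 104/7 + 85.714ms (2/7)
18. 4542.857ms @ 106/7 + 85.714ms (2/7)
19. 4628.571ms @ 108/7 + 85.714ms (2/7)
20. 4714.286ms @ 110/7 + 85.714ms (2/7)

note 18 onset = 106/7b = 4542.857ms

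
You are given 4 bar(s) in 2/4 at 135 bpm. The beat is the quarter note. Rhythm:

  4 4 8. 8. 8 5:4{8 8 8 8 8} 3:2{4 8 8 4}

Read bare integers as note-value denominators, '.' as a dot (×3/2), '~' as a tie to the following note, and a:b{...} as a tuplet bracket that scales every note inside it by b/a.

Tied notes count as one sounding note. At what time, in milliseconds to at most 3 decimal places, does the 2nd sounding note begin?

1. 0.0ms @ 0 + 444.444ms (1)
2. 444.444ms @ 1 + 444.444ms (1)
3. 888.889ms @ 2 + 333.333ms (3/4)
4. 1222.222ms @ 11/4 + 333.333ms (3/4)
5. 1555.556ms @ 7/2 + 222.222ms (1/2)
6. 1777.778ms @ 4 + 177.778ms (2/5)
7. 1955.556ms @ 22/5 + 177.778ms (2/5)
8. 2133.333ms @ 24/5 + 177.778ms (2/5)
9. 2311.111ms @ 26/5 + 177.778ms (2/5)
10. 2488.889ms @ 28/5 + 177.778ms (2/5)
11. 2666.667ms @ 6 + 296.296ms (2/3)
12. 2962.963ms @ 20/3 + 148.148ms (1/3)
13. 3111.111ms @ 7 + 148.148ms (1/3)
14. 3259.259ms @ 22/3 + 296.296ms (2/3)

note 2 onset = 1b = 444.444ms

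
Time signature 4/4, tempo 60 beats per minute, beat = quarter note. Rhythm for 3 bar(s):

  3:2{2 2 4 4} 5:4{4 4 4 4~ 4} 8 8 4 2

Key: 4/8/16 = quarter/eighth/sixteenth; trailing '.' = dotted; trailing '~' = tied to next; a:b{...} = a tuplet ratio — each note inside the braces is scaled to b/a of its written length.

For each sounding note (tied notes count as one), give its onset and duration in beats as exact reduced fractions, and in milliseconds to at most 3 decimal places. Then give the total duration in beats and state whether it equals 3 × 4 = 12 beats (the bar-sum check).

1) 0.0ms=0b +1333.333ms=4/3b
2) 1333.333ms=4/3b +1333.333ms=4/3b
3) 2666.667ms=8/3b +666.667ms=2/3b
4) 3333.333ms=10/3b +666.667ms=2/3b
5) 4000.0ms=4b +800.0ms=4/5b
6) 4800.0ms=24/5b +800.0ms=4/5b
7) 5600.0ms=28/5b +800.0ms=4/5b
8) 6400.0ms=32/5b +1600.0ms=8/5b
9) 8000.0ms=8b +500.0ms=1/2b
10) 8500.0ms=17/2b +500.0ms=1/2b
11) 9000.0ms=9b +1000.0ms=1b
12) 10000.0ms=10b +2000.0ms=2b
Σ=12b of 12 (60bpm 4/4) — PASS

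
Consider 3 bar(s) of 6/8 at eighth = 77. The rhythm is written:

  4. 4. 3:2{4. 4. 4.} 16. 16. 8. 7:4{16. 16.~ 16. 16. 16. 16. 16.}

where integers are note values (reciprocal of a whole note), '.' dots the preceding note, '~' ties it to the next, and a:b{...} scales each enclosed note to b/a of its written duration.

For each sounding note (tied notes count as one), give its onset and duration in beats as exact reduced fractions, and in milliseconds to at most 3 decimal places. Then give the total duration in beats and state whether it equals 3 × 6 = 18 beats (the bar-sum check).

1) 0.0ms=0b +2337.662ms=3b
2) 2337.662ms=3b +2337.662ms=3b
3) 4675.325ms=6b +1558.442ms=2b
4) 6233.766ms=8b +1558.442ms=2b
5) 7792.208ms=10b +1558.442ms=2b
6) 9350.649ms=12b +584.416ms=3/4b
7) 9935.065ms=51/4b +584.416ms=3/4b
8) 10519.481ms=27/2b +1168.831ms=3/2b
9) 11688.312ms=15b +333.952ms=3/7b
10) 12022.263ms=108/7b +667.904ms=6/7b
11) 12690.167ms=114/7b +333.952ms=3/7b
12) 13024.119ms=117/7b +333.952ms=3/7b
13) 13358.071ms=120/7b +333.952ms=3/7b
14) 13692.022ms=123/7b +333.952ms=3/7b
Σ=18b of 18 (77bpm 6/8) — PASS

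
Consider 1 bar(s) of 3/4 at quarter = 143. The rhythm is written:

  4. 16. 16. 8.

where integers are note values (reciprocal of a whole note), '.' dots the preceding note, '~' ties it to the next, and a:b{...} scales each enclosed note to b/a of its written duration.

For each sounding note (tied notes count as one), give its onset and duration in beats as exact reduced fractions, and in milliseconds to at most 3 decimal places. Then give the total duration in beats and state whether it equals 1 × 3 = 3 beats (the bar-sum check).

1) 0.0ms=0b +629.371ms=3/2b
2) 629.371ms=3/2b +157.343ms=3/8b
3) 786.713ms=15/8b +157.343ms=3/8b
4) 944.056ms=9/4b +314.685ms=3/4b
Σ=3b of 3 (143bpm 3/4) — PASS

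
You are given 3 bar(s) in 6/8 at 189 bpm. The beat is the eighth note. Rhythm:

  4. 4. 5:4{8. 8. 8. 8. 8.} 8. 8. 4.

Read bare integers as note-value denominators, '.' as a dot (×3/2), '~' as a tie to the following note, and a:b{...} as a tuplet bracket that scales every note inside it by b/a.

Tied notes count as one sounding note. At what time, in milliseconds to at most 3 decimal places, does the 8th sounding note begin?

1. 0.0ms @ 0 + 952.381ms (3)
2. 952.381ms @ 3 + 952.381ms (3)
3. 1904.762ms @ 6 + 380.952ms (6/5)
4. 2285.714ms @ 36/5 + 380.952ms (6/5)
5. 2666.667ms @ 42/5 + 380.952ms (6/5)
6. 3047.619ms @ 48/5 + 380.952ms (6/5)
7. 3428.571ms @ 54/5 + 380.952ms (6/5)
8. 3809.524ms @ 12 + 476.19ms (3/2)
9. 4285.714ms @ 27/2 + 476.19ms (3/2)
10. 4761.905ms @ 15 + 952.381ms (3)

note 8 onset = 12b = 3809.524ms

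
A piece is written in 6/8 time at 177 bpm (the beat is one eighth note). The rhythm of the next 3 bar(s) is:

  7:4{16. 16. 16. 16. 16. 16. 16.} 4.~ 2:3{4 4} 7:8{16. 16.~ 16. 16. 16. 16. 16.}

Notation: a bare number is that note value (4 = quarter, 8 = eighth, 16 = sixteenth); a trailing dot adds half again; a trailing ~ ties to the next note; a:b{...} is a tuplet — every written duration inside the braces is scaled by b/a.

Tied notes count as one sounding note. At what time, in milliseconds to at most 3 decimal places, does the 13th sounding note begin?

note 13 onset = 108/7b = 5230.024ms

1. 0.0ms @ 0 + 145.278ms (3/7)
2. 145.278ms @ 3/7 + 145.278ms (3/7)
3. 290.557ms @ 6/7 + 145.278ms (3/7)
4. 435.835ms @ 9/7 + 145.278ms (3/7)
5. 581.114ms @ 12/7 + 145.278ms (3/7)
6. 726.392ms @ 15/7 + 145.278ms (3/7)
7. 871.671ms @ 18/7 + 145.278ms (3/7)
8. 1016.949ms @ 3 + 2033.898ms (6)
9. 3050.847ms @ 9 + 1016.949ms (3)
10. 4067.797ms @ 12 + 290.557ms (6/7)
11. 4358.354ms @ 90/7 + 581.114ms (12/7)
12. 4939.467ms @ 102/7 + 290.557ms (6/7)
13. 5230.024ms @ 108/7 + 290.557ms (6/7)
14. 5520.581ms @ 114/7 + 290.557ms (6/7)
15. 5811.138ms @ 120/7 + 290.557ms (6/7)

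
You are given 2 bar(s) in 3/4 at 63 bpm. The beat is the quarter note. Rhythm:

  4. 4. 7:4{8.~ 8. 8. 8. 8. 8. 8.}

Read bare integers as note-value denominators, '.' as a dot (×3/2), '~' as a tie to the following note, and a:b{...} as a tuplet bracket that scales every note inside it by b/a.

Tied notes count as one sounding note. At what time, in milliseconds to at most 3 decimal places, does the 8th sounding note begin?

note 8 onset = 39/7b = 5306.122ms

1. 0.0ms @ 0 + 1428.571ms (3/2)
2. 1428.571ms @ 3/2 + 1428.571ms (3/2)
3. 2857.143ms @ 3 + 816.327ms (6/7)
4. 3673.469ms @ 27/7 + 408.163ms (3/7)
5. 4081.633ms @ 30/7 + 408.163ms (3/7)
6. 4489.796ms @ 33/7 + 408.163ms (3/7)
7. 4897.959ms @ 36/7 + 408.163ms (3/7)
8. 5306.122ms @ 39/7 + 408.163ms (3/7)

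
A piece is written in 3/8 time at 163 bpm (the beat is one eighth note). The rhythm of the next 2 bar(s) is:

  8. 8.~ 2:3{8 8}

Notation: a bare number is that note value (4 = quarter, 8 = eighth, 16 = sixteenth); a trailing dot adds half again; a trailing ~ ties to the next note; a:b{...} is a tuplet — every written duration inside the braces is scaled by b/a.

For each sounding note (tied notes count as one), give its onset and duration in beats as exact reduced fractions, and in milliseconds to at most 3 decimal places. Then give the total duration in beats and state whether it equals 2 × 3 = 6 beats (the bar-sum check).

1) 0.0ms=0b +552.147ms=3/2b
2) 552.147ms=3/2b +1104.294ms=3b
3) 1656.442ms=9/2b +552.147ms=3/2b
Σ=6b of 6 (163bpm 3/8) — PASS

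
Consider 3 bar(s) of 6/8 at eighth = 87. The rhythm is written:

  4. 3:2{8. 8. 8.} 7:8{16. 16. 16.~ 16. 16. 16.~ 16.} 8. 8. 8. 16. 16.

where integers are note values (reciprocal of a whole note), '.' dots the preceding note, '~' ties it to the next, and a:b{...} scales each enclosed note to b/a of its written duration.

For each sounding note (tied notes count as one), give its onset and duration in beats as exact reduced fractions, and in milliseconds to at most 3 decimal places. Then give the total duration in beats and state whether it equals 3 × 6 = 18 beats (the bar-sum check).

1) 0.0ms=0b +2068.966ms=3b
2) 2068.966ms=3b +689.655ms=1b
3) 2758.621ms=4b +689.655ms=1b
4) 3448.276ms=5b +689.655ms=1b
5) 4137.931ms=6b +591.133ms=6/7b
6) 4729.064ms=48/7b +591.133ms=6/7b
7) 5320.197ms=54/7b +1182.266ms=12/7b
8) 6502.463ms=66/7b +591.133ms=6/7b
9) 7093.596ms=72/7b +1182.266ms=12/7b
10) 8275.862ms=12b +1034.483ms=3/2b
11) 9310.345ms=27/2b +1034.483ms=3/2b
12) 10344.828ms=15b +1034.483ms=3/2b
13) 11379.31ms=33/2b +517.241ms=3/4b
14) 11896.552ms=69/4b +517.241ms=3/4b
Σ=18b of 18 (87bpm 6/8) — PASS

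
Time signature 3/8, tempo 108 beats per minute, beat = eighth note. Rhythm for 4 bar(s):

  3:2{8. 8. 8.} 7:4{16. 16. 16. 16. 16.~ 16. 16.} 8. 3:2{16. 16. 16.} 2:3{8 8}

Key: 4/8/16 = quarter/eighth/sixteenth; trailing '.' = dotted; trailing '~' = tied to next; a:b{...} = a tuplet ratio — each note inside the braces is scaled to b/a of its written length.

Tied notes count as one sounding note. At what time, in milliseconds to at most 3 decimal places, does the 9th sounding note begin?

1. 0.0ms @ 0 + 555.556ms (1)
2. 555.556ms @ 1 + 555.556ms (1)
3. 1111.111ms @ 2 + 555.556ms (1)
4. 1666.667ms @ 3 + 238.095ms (3/7)
5. 1904.762ms @ 24/7 + 238.095ms (3/7)
6. 2142.857ms @ 27/7 + 238.095ms (3/7)
7. 2380.952ms @ 30/7 + 238.095ms (3/7)
8. 2619.048ms @ 33/7 + 476.19ms (6/7)
9. 3095.238ms @ 39/7 + 238.095ms (3/7)
10. 3333.333ms @ 6 + 833.333ms (3/2)
11. 4166.667ms @ 15/2 + 277.778ms (1/2)
12. 4444.444ms @ 8 + 277.778ms (1/2)
13. 4722.222ms @ 17/2 + 277.778ms (1/2)
14. 5000.0ms @ 9 + 833.333ms (3/2)
15. 5833.333ms @ 21/2 + 833.333ms (3/2)

note 9 onset = 39/7b = 3095.238ms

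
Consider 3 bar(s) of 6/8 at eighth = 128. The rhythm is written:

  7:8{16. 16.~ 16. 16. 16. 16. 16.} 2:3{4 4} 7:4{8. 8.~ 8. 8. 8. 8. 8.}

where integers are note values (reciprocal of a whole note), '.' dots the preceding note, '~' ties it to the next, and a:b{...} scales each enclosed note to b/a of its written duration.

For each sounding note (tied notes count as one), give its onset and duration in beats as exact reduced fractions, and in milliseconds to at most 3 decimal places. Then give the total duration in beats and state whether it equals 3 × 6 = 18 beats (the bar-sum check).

1) 0.0ms=0b +401.786ms=6/7b
2) 401.786ms=6/7b +803.571ms=12/7b
3) 1205.357ms=18/7b +401.786ms=6/7b
4) 1607.143ms=24/7b +401.786ms=6/7b
5) 2008.929ms=30/7b +401.786ms=6/7b
6) 2410.714ms=36/7b +401.786ms=6/7b
7) 2812.5ms=6b +1406.25ms=3b
8) 4218.75ms=9b +1406.25ms=3b
9) 5625.0ms=12b +401.786ms=6/7b
10) 6026.786ms=90/7b +803.571ms=12/7b
11) 6830.357ms=102/7b +401.786ms=6/7b
12) 7232.143ms=108/7b +401.786ms=6/7b
13) 7633.929ms=114/7b +401.786ms=6/7b
14) 8035.714ms=120/7b +401.786ms=6/7b
Σ=18b of 18 (128bpm 6/8) — PASS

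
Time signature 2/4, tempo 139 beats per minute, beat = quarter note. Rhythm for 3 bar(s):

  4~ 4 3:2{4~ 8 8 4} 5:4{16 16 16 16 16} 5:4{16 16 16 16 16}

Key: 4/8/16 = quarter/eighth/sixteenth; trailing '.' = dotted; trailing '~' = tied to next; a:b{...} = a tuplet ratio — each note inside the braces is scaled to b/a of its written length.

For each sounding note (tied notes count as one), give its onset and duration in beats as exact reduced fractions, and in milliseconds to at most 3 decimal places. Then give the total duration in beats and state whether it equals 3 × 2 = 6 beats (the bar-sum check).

1) 0.0ms=0b +863.309ms=2b
2) 863.309ms=2b +431.655ms=1b
3) 1294.964ms=3b +143.885ms=1/3b
4) 1438.849ms=10/3b +287.77ms=2/3b
5) 1726.619ms=4b +86.331ms=1/5b
6) 1812.95ms=21/5b +86.331ms=1/5b
7) 1899.281ms=22/5b +86.331ms=1/5b
8) 1985.612ms=23/5b +86.331ms=1/5b
9) 2071.942ms=24/5b +86.331ms=1/5b
10) 2158.273ms=5b +86.331ms=1/5b
11) 2244.604ms=26/5b +86.331ms=1/5b
12) 2330.935ms=27/5b +86.331ms=1/5b
13) 2417.266ms=28/5b +86.331ms=1/5b
14) 2503.597ms=29/5b +86.331ms=1/5b
Σ=6b of 6 (139bpm 2/4) — PASS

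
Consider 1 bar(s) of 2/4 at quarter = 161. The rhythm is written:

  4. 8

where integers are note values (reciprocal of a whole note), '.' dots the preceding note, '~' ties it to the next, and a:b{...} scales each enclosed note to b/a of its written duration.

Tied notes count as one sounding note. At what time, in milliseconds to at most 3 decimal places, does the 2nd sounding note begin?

note 2 onset = 3/2b = 559.006ms

1. 0.0ms @ 0 + 559.006ms (3/2)
2. 559.006ms @ 3/2 + 186.335ms (1/2)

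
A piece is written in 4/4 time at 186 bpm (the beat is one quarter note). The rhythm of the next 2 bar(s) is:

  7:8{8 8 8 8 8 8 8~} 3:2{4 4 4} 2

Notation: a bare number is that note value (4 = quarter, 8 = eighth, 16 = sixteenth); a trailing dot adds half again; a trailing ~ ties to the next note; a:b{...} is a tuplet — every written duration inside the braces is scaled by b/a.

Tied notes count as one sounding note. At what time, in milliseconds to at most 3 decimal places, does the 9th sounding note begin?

note 9 onset = 16/3b = 1720.43ms

1. 0.0ms @ 0 + 184.332ms (4/7)
2. 184.332ms @ 4/7 + 184.332ms (4/7)
3. 368.664ms @ 8/7 + 184.332ms (4/7)
4. 552.995ms @ 12/7 + 184.332ms (4/7)
5. 737.327ms @ 16/7 + 184.332ms (4/7)
6. 921.659ms @ 20/7 + 184.332ms (4/7)
7. 1105.991ms @ 24/7 + 399.386ms (26/21)
8. 1505.376ms @ 14/3 + 215.054ms (2/3)
9. 1720.43ms @ 16/3 + 215.054ms (2/3)
10. 1935.484ms @ 6 + 645.161ms (2)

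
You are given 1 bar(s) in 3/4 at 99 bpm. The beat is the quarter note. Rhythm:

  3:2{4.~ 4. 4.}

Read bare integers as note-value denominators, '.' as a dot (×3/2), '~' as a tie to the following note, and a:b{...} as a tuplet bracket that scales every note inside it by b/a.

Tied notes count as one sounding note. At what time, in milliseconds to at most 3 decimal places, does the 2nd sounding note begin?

note 2 onset = 2b = 1212.121ms

1. 0.0ms @ 0 + 1212.121ms (2)
2. 1212.121ms @ 2 + 606.061ms (1)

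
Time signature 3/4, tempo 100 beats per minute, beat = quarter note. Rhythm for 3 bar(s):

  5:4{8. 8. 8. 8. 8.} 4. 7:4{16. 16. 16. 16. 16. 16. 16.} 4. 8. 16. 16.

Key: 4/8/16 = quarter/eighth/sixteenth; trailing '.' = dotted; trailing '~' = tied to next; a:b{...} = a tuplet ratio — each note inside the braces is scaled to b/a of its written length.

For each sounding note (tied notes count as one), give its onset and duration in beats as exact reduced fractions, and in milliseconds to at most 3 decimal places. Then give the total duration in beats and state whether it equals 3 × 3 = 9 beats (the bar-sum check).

1) 0.0ms=0b +360.0ms=3/5b
2) 360.0ms=3/5b +360.0ms=3/5b
3) 720.0ms=6/5b +360.0ms=3/5b
4) 1080.0ms=9/5b +360.0ms=3/5b
5) 1440.0ms=12/5b +360.0ms=3/5b
6) 1800.0ms=3b +900.0ms=3/2b
7) 2700.0ms=9/2b +128.571ms=3/14b
8) 2828.571ms=33/7b +128.571ms=3/14b
9) 2957.143ms=69/14b +128.571ms=3/14b
10) 3085.714ms=36/7b +128.571ms=3/14b
11) 3214.286ms=75/14b +128.571ms=3/14b
12) 3342.857ms=39/7b +128.571ms=3/14b
13) 3471.429ms=81/14b +128.571ms=3/14b
14) 3600.0ms=6b +900.0ms=3/2b
15) 4500.0ms=15/2b +450.0ms=3/4b
16) 4950.0ms=33/4b +225.0ms=3/8b
17) 5175.0ms=69/8b +225.0ms=3/8b
Σ=9b of 9 (100bpm 3/4) — PASS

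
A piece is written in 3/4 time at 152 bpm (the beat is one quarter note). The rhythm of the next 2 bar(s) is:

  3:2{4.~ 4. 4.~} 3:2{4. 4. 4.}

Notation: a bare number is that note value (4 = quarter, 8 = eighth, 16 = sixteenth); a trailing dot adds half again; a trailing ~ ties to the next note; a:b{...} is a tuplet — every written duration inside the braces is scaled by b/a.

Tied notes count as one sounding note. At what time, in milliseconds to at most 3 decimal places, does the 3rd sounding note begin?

1. 0.0ms @ 0 + 789.474ms (2)
2. 789.474ms @ 2 + 789.474ms (2)
3. 1578.947ms @ 4 + 394.737ms (1)
4. 1973.684ms @ 5 + 394.737ms (1)

note 3 onset = 4b = 1578.947ms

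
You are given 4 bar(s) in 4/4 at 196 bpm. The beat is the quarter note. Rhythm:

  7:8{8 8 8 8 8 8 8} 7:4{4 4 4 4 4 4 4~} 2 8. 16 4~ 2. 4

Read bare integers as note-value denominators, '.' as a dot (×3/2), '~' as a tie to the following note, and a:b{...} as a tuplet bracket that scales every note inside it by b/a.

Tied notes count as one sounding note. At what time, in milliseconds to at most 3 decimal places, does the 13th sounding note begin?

1. 0.0ms @ 0 + 174.927ms (4/7)
2. 174.927ms @ 4/7 + 174.927ms (4/7)
3. 349.854ms @ 8/7 + 174.927ms (4/7)
4. 524.781ms @ 12/7 + 174.927ms (4/7)
5. 699.708ms @ 16/7 + 174.927ms (4/7)
6. 874.636ms @ 20/7 + 174.927ms (4/7)
7. 1049.563ms @ 24/7 + 174.927ms (4/7)
8. 1224.49ms @ 4 + 174.927ms (4/7)
9. 1399.417ms @ 32/7 + 174.927ms (4/7)
10. 1574.344ms @ 36/7 + 174.927ms (4/7)
11. 1749.271ms @ 40/7 + 174.927ms (4/7)
12. 1924.198ms @ 44/7 + 174.927ms (4/7)
13. 2099.125ms @ 48/7 + 174.927ms (4/7)
14. 2274.052ms @ 52/7 + 787.172ms (18/7)
15. 3061.224ms @ 10 + 229.592ms (3/4)
16. 3290.816ms @ 43/4 + 76.531ms (1/4)
17. 3367.347ms @ 11 + 1224.49ms (4)
18. 4591.837ms @ 15 + 306.122ms (1)

note 13 onset = 48/7b = 2099.125ms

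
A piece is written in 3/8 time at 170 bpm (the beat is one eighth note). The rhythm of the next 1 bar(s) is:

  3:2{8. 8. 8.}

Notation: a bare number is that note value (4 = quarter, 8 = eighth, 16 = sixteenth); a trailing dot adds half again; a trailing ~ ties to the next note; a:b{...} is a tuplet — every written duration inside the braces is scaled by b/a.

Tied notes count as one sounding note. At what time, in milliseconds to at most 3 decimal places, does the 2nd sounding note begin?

1. 0.0ms @ 0 + 352.941ms (1)
2. 352.941ms @ 1 + 352.941ms (1)
3. 705.882ms @ 2 + 352.941ms (1)

note 2 onset = 1b = 352.941ms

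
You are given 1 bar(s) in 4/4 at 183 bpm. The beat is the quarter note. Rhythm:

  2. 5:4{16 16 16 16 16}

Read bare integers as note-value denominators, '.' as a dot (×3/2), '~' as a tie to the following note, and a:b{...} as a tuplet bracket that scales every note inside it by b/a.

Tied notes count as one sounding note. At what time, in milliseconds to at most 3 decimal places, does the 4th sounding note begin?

note 4 onset = 17/5b = 1114.754ms

1. 0.0ms @ 0 + 983.607ms (3)
2. 983.607ms @ 3 + 65.574ms (1/5)
3. 1049.18ms @ 16/5 + 65.574ms (1/5)
4. 1114.754ms @ 17/5 + 65.574ms (1/5)
5. 1180.328ms @ 18/5 + 65.574ms (1/5)
6. 1245.902ms @ 19/5 + 65.574ms (1/5)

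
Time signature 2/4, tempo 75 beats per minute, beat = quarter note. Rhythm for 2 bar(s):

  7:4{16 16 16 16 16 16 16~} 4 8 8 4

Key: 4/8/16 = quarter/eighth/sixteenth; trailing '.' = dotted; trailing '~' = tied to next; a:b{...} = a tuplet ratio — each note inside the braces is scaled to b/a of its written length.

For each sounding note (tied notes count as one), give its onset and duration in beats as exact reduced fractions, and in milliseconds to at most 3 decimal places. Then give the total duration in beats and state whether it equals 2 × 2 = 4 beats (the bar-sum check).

1) 0.0ms=0b +114.286ms=1/7b
2) 114.286ms=1/7b +114.286ms=1/7b
3) 228.571ms=2/7b +114.286ms=1/7b
4) 342.857ms=3/7b +114.286ms=1/7b
5) 457.143ms=4/7b +114.286ms=1/7b
6) 571.429ms=5/7b +114.286ms=1/7b
7) 685.714ms=6/7b +914.286ms=8/7b
8) 1600.0ms=2b +400.0ms=1/2b
9) 2000.0ms=5/2b +400.0ms=1/2b
10) 2400.0ms=3b +800.0ms=1b
Σ=4b of 4 (75bpm 2/4) — PASS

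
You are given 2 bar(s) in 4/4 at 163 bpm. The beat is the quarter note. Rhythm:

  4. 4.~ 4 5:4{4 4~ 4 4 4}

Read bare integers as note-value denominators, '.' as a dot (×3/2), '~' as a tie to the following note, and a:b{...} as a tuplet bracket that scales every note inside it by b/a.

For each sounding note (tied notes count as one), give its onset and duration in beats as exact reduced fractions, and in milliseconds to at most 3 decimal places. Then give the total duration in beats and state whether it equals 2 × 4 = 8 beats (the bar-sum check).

1) 0.0ms=0b +552.147ms=3/2b
2) 552.147ms=3/2b +920.245ms=5/2b
3) 1472.393ms=4b +294.479ms=4/5b
4) 1766.871ms=24/5b +588.957ms=8/5b
5) 2355.828ms=32/5b +294.479ms=4/5b
6) 2650.307ms=36/5b +294.479ms=4/5b
Σ=8b of 8 (163bpm 4/4) — PASS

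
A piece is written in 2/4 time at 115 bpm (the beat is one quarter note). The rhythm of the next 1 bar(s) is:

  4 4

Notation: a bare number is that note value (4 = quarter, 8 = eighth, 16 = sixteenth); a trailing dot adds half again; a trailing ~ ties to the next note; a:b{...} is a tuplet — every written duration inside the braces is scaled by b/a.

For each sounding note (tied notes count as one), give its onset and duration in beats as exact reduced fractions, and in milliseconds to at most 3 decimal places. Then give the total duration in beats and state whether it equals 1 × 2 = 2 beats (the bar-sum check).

1) 0.0ms=0b +521.739ms=1b
2) 521.739ms=1b +521.739ms=1b
Σ=2b of 2 (115bpm 2/4) — PASS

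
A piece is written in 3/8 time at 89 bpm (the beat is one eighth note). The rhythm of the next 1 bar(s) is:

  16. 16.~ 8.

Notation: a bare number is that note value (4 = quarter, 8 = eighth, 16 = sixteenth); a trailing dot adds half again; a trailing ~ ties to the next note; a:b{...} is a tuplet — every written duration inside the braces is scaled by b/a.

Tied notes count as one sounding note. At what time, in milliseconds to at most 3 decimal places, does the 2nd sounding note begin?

note 2 onset = 3/4b = 505.618ms

1. 0.0ms @ 0 + 505.618ms (3/4)
2. 505.618ms @ 3/4 + 1516.854ms (9/4)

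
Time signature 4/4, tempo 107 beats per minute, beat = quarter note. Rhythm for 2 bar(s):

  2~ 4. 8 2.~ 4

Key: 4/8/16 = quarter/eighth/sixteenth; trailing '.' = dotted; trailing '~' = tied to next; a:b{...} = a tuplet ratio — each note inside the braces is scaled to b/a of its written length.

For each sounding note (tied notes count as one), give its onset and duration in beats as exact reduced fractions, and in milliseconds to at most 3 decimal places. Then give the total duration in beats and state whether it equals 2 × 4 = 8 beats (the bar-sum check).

1) 0.0ms=0b +1962.617ms=7/2b
2) 1962.617ms=7/2b +280.374ms=1/2b
3) 2242.991ms=4b +2242.991ms=4b
Σ=8b of 8 (107bpm 4/4) — PASS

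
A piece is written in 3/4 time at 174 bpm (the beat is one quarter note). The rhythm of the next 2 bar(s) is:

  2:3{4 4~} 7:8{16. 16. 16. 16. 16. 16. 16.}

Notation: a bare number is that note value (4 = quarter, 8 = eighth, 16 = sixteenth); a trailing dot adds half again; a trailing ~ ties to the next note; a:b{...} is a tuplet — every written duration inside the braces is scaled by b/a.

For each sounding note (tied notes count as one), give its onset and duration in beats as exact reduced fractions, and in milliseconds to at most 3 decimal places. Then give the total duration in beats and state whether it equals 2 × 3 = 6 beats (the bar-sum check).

1) 0.0ms=0b +517.241ms=3/2b
2) 517.241ms=3/2b +665.025ms=27/14b
3) 1182.266ms=24/7b +147.783ms=3/7b
4) 1330.049ms=27/7b +147.783ms=3/7b
5) 1477.833ms=30/7b +147.783ms=3/7b
6) 1625.616ms=33/7b +147.783ms=3/7b
7) 1773.399ms=36/7b +147.783ms=3/7b
8) 1921.182ms=39/7b +147.783ms=3/7b
Σ=6b of 6 (174bpm 3/4) — PASS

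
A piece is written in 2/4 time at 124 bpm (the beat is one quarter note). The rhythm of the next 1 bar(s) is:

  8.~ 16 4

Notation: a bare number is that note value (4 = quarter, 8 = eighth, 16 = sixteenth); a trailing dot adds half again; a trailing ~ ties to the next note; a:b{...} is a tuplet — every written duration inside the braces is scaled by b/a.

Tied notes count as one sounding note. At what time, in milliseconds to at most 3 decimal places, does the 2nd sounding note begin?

note 2 onset = 1b = 483.871ms

1. 0.0ms @ 0 + 483.871ms (1)
2. 483.871ms @ 1 + 483.871ms (1)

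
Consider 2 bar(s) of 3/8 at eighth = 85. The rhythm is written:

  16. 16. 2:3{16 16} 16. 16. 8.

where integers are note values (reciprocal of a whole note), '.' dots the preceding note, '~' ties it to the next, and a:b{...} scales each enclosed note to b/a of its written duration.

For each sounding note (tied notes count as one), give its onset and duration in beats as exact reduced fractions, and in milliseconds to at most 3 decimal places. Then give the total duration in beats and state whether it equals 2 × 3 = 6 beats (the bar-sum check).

1) 0.0ms=0b +529.412ms=3/4b
2) 529.412ms=3/4b +529.412ms=3/4b
3) 1058.824ms=3/2b +529.412ms=3/4b
4) 1588.235ms=9/4b +529.412ms=3/4b
5) 2117.647ms=3b +529.412ms=3/4b
6) 2647.059ms=15/4b +529.412ms=3/4b
7) 3176.471ms=9/2b +1058.824ms=3/2b
Σ=6b of 6 (85bpm 3/8) — PASS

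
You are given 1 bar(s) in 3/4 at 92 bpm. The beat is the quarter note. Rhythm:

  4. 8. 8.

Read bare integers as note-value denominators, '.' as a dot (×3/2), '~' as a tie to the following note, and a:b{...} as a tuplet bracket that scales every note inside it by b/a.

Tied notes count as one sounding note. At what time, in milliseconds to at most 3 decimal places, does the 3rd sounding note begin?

note 3 onset = 9/4b = 1467.391ms

1. 0.0ms @ 0 + 978.261ms (3/2)
2. 978.261ms @ 3/2 + 489.13ms (3/4)
3. 1467.391ms @ 9/4 + 489.13ms (3/4)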